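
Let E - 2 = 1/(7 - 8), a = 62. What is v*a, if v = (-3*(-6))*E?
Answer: 1116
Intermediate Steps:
E = 1 (E = 2 + 1/(7 - 8) = 2 + 1/(-1) = 2 - 1 = 1)
v = 18 (v = -3*(-6)*1 = 18*1 = 18)
v*a = 18*62 = 1116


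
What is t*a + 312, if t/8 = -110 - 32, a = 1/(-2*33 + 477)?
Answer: 127096/411 ≈ 309.24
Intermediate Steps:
a = 1/411 (a = 1/(-66 + 477) = 1/411 ≈ 0.0024331)
t = -1136 (t = 8*(-110 - 32) = 8*(-142) = -1136)
t*a + 312 = -1136*1/411 + 312 = -1136/411 + 312 = 127096/411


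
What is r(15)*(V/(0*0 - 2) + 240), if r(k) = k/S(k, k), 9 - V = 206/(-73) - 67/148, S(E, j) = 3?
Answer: 25266525/21608 ≈ 1169.3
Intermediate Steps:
V = 132615/10804 (V = 9 - (206/(-73) - 67/148) = 9 - (206*(-1/73) - 67*1/148) = 9 - (-206/73 - 67/148) = 9 - 1*(-35379/10804) = 9 + 35379/10804 = 132615/10804 ≈ 12.275)
r(k) = k/3
r(15)*(V/(0*0 - 2) + 240) = ((⅓)*15)*(132615/(10804*(0*0 - 2)) + 240) = 5*(132615/(10804*(0 - 2)) + 240) = 5*((132615/10804)/(-2) + 240) = 5*((132615/10804)*(-½) + 240) = 5*(-132615/21608 + 240) = 5*(5053305/21608) = 25266525/21608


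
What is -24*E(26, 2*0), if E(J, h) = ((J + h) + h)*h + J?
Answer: -624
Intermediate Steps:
E(J, h) = J + h*(J + 2*h) (E(J, h) = (J + 2*h)*h + J = h*(J + 2*h) + J = J + h*(J + 2*h))
-24*E(26, 2*0) = -24*(26 + 2*(2*0)² + 26*(2*0)) = -24*(26 + 2*0² + 26*0) = -24*(26 + 2*0 + 0) = -24*(26 + 0 + 0) = -24*26 = -624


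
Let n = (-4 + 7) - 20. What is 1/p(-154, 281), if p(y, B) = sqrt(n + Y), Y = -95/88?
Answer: -2*I*sqrt(35002)/1591 ≈ -0.23518*I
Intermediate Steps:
n = -17 (n = 3 - 20 = -17)
Y = -95/88 (Y = -95*1/88 = -95/88 ≈ -1.0795)
p(y, B) = I*sqrt(35002)/44 (p(y, B) = sqrt(-17 - 95/88) = sqrt(-1591/88) = I*sqrt(35002)/44)
1/p(-154, 281) = 1/(I*sqrt(35002)/44) = -2*I*sqrt(35002)/1591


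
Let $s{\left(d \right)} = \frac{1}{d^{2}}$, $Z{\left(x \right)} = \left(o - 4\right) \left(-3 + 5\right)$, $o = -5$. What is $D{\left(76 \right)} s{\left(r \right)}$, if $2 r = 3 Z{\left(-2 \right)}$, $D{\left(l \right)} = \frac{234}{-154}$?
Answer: $- \frac{13}{6237} \approx -0.0020843$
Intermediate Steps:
$D{\left(l \right)} = - \frac{117}{77}$ ($D{\left(l \right)} = 234 \left(- \frac{1}{154}\right) = - \frac{117}{77}$)
$Z{\left(x \right)} = -18$ ($Z{\left(x \right)} = \left(-5 - 4\right) \left(-3 + 5\right) = \left(-9\right) 2 = -18$)
$r = -27$ ($r = \frac{3 \left(-18\right)}{2} = \frac{1}{2} \left(-54\right) = -27$)
$s{\left(d \right)} = \frac{1}{d^{2}}$
$D{\left(76 \right)} s{\left(r \right)} = - \frac{117}{77 \cdot 729} = \left(- \frac{117}{77}\right) \frac{1}{729} = - \frac{13}{6237}$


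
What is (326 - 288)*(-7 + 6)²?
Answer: 38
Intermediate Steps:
(326 - 288)*(-7 + 6)² = 38*(-1)² = 38*1 = 38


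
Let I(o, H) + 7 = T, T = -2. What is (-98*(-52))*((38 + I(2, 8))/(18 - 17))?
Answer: 147784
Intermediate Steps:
I(o, H) = -9 (I(o, H) = -7 - 2 = -9)
(-98*(-52))*((38 + I(2, 8))/(18 - 17)) = (-98*(-52))*((38 - 9)/(18 - 17)) = 5096*(29/1) = 5096*(29*1) = 5096*29 = 147784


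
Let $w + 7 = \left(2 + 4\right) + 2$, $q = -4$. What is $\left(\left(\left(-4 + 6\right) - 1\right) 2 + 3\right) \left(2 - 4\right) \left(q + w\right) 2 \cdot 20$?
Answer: $1200$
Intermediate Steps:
$w = 1$ ($w = -7 + \left(\left(2 + 4\right) + 2\right) = -7 + \left(6 + 2\right) = -7 + 8 = 1$)
$\left(\left(\left(-4 + 6\right) - 1\right) 2 + 3\right) \left(2 - 4\right) \left(q + w\right) 2 \cdot 20 = \left(\left(\left(-4 + 6\right) - 1\right) 2 + 3\right) \left(2 - 4\right) \left(-4 + 1\right) 2 \cdot 20 = \left(\left(2 - 1\right) 2 + 3\right) \left(-2\right) \left(-3\right) 2 \cdot 20 = \left(1 \cdot 2 + 3\right) 6 \cdot 2 \cdot 20 = \left(2 + 3\right) 12 \cdot 20 = 5 \cdot 12 \cdot 20 = 60 \cdot 20 = 1200$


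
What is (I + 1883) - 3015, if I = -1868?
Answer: -3000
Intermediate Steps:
(I + 1883) - 3015 = (-1868 + 1883) - 3015 = 15 - 3015 = -3000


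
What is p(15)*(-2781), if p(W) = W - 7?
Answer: -22248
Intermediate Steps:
p(W) = -7 + W
p(15)*(-2781) = (-7 + 15)*(-2781) = 8*(-2781) = -22248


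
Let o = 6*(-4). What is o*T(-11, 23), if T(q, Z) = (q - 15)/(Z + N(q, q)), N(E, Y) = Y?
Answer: 52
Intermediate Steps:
o = -24
T(q, Z) = (-15 + q)/(Z + q) (T(q, Z) = (q - 15)/(Z + q) = (-15 + q)/(Z + q))
o*T(-11, 23) = -24*(-15 - 11)/(23 - 11) = -24*(-26)/12 = -2*(-26) = -24*(-13/6) = 52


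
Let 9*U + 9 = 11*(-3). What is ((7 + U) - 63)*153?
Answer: -9282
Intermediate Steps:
U = -14/3 (U = -1 + (11*(-3))/9 = -1 + (⅑)*(-33) = -1 - 11/3 = -14/3 ≈ -4.6667)
((7 + U) - 63)*153 = ((7 - 14/3) - 63)*153 = (7/3 - 63)*153 = -182/3*153 = -9282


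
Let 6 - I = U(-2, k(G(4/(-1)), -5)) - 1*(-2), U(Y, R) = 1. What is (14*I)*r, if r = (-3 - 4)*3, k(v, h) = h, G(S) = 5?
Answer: -882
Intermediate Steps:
r = -21 (r = -7*3 = -21)
I = 3 (I = 6 - (1 - 1*(-2)) = 6 - (1 + 2) = 6 - 1*3 = 6 - 3 = 3)
(14*I)*r = (14*3)*(-21) = 42*(-21) = -882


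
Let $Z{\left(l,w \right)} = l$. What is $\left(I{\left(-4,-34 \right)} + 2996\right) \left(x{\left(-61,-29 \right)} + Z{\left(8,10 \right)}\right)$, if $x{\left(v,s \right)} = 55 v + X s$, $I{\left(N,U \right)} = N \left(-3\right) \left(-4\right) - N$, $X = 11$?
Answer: $-10822032$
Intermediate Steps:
$I{\left(N,U \right)} = 11 N$ ($I{\left(N,U \right)} = - 3 N \left(-4\right) - N = 12 N - N = 11 N$)
$x{\left(v,s \right)} = 11 s + 55 v$ ($x{\left(v,s \right)} = 55 v + 11 s = 11 s + 55 v$)
$\left(I{\left(-4,-34 \right)} + 2996\right) \left(x{\left(-61,-29 \right)} + Z{\left(8,10 \right)}\right) = \left(11 \left(-4\right) + 2996\right) \left(\left(11 \left(-29\right) + 55 \left(-61\right)\right) + 8\right) = \left(-44 + 2996\right) \left(\left(-319 - 3355\right) + 8\right) = 2952 \left(-3674 + 8\right) = 2952 \left(-3666\right) = -10822032$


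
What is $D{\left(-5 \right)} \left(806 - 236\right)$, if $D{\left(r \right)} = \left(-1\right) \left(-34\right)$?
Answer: $19380$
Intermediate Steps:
$D{\left(r \right)} = 34$
$D{\left(-5 \right)} \left(806 - 236\right) = 34 \left(806 - 236\right) = 34 \cdot 570 = 19380$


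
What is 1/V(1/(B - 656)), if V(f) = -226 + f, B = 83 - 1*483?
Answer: -1056/238657 ≈ -0.0044248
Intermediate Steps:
B = -400 (B = 83 - 483 = -400)
1/V(1/(B - 656)) = 1/(-226 + 1/(-400 - 656)) = 1/(-226 + 1/(-1056)) = 1/(-226 - 1/1056) = 1/(-238657/1056) = -1056/238657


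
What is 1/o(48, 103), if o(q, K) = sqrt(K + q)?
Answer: sqrt(151)/151 ≈ 0.081379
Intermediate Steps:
1/o(48, 103) = 1/(sqrt(103 + 48)) = 1/(sqrt(151)) = sqrt(151)/151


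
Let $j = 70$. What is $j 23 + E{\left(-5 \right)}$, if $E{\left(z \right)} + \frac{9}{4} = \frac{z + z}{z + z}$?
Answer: $\frac{6435}{4} \approx 1608.8$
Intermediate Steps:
$E{\left(z \right)} = - \frac{5}{4}$ ($E{\left(z \right)} = - \frac{9}{4} + \frac{z + z}{z + z} = - \frac{9}{4} + \frac{2 z}{2 z} = - \frac{9}{4} + 2 z \frac{1}{2 z} = - \frac{9}{4} + 1 = - \frac{5}{4}$)
$j 23 + E{\left(-5 \right)} = 70 \cdot 23 - \frac{5}{4} = 1610 - \frac{5}{4} = \frac{6435}{4}$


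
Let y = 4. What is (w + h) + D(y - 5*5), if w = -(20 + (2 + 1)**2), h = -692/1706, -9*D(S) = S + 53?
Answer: -253043/7677 ≈ -32.961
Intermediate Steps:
D(S) = -53/9 - S/9 (D(S) = -(S + 53)/9 = -(53 + S)/9 = -53/9 - S/9)
h = -346/853 (h = -692*1/1706 = -346/853 ≈ -0.40563)
w = -29 (w = -(20 + 3**2) = -(20 + 9) = -1*29 = -29)
(w + h) + D(y - 5*5) = (-29 - 346/853) + (-53/9 - (4 - 5*5)/9) = -25083/853 + (-53/9 - (4 - 25)/9) = -25083/853 + (-53/9 - 1/9*(-21)) = -25083/853 + (-53/9 + 7/3) = -25083/853 - 32/9 = -253043/7677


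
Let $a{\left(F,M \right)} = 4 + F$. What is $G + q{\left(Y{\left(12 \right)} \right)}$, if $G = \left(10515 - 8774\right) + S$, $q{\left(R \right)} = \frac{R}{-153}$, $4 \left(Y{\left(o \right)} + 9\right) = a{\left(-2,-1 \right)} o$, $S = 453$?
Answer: $\frac{111895}{51} \approx 2194.0$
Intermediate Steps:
$Y{\left(o \right)} = -9 + \frac{o}{2}$ ($Y{\left(o \right)} = -9 + \frac{\left(4 - 2\right) o}{4} = -9 + \frac{2 o}{4} = -9 + \frac{o}{2}$)
$q{\left(R \right)} = - \frac{R}{153}$ ($q{\left(R \right)} = R \left(- \frac{1}{153}\right) = - \frac{R}{153}$)
$G = 2194$ ($G = \left(10515 - 8774\right) + 453 = 1741 + 453 = 2194$)
$G + q{\left(Y{\left(12 \right)} \right)} = 2194 - \frac{-9 + \frac{1}{2} \cdot 12}{153} = 2194 - \frac{-9 + 6}{153} = 2194 - - \frac{1}{51} = 2194 + \frac{1}{51} = \frac{111895}{51}$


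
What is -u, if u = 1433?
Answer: -1433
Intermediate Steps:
-u = -1*1433 = -1433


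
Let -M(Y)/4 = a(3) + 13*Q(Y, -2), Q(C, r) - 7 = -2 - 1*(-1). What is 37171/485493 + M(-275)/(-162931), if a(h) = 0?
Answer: 6207782017/79101859983 ≈ 0.078478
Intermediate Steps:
Q(C, r) = 6 (Q(C, r) = 7 + (-2 - 1*(-1)) = 7 + (-2 + 1) = 7 - 1 = 6)
M(Y) = -312 (M(Y) = -4*(0 + 13*6) = -4*(0 + 78) = -4*78 = -312)
37171/485493 + M(-275)/(-162931) = 37171/485493 - 312/(-162931) = 37171*(1/485493) - 312*(-1/162931) = 37171/485493 + 312/162931 = 6207782017/79101859983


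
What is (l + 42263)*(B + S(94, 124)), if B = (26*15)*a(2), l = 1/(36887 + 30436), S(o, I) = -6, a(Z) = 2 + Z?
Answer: 1473850870100/22441 ≈ 6.5677e+7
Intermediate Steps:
l = 1/67323 ≈ 1.4854e-5
B = 1560 (B = (26*15)*(2 + 2) = 390*4 = 1560)
(l + 42263)*(B + S(94, 124)) = (1/67323 + 42263)*(1560 - 6) = (2845271950/67323)*1554 = 1473850870100/22441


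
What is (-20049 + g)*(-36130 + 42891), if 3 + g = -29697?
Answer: -336352989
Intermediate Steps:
g = -29700 (g = -3 - 29697 = -29700)
(-20049 + g)*(-36130 + 42891) = (-20049 - 29700)*(-36130 + 42891) = -49749*6761 = -336352989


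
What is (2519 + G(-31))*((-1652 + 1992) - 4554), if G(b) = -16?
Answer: -10547642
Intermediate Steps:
(2519 + G(-31))*((-1652 + 1992) - 4554) = (2519 - 16)*((-1652 + 1992) - 4554) = 2503*(340 - 4554) = 2503*(-4214) = -10547642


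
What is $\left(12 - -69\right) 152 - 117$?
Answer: $12195$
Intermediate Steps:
$\left(12 - -69\right) 152 - 117 = \left(12 + 69\right) 152 - 117 = 81 \cdot 152 - 117 = 12312 - 117 = 12195$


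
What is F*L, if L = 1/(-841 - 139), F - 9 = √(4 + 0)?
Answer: -11/980 ≈ -0.011224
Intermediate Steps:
F = 11 (F = 9 + √(4 + 0) = 9 + √4 = 9 + 2 = 11)
L = -1/980 (L = 1/(-980) = -1/980 ≈ -0.0010204)
F*L = 11*(-1/980) = -11/980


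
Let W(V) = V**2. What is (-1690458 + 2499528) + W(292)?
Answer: 894334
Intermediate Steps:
(-1690458 + 2499528) + W(292) = (-1690458 + 2499528) + 292**2 = 809070 + 85264 = 894334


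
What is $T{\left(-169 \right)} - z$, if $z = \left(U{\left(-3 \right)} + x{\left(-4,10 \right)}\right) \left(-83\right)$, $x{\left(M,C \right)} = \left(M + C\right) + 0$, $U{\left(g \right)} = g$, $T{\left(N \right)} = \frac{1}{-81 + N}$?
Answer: $\frac{62249}{250} \approx 249.0$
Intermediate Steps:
$x{\left(M,C \right)} = C + M$ ($x{\left(M,C \right)} = \left(C + M\right) + 0 = C + M$)
$z = -249$ ($z = \left(-3 + \left(10 - 4\right)\right) \left(-83\right) = \left(-3 + 6\right) \left(-83\right) = 3 \left(-83\right) = -249$)
$T{\left(-169 \right)} - z = \frac{1}{-81 - 169} - -249 = \frac{1}{-250} + 249 = - \frac{1}{250} + 249 = \frac{62249}{250}$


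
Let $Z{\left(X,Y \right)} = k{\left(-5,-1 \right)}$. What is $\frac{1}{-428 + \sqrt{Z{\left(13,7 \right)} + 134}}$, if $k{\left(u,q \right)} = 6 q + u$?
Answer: $- \frac{428}{183061} - \frac{\sqrt{123}}{183061} \approx -0.0023986$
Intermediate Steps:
$k{\left(u,q \right)} = u + 6 q$
$Z{\left(X,Y \right)} = -11$ ($Z{\left(X,Y \right)} = -5 + 6 \left(-1\right) = -5 - 6 = -11$)
$\frac{1}{-428 + \sqrt{Z{\left(13,7 \right)} + 134}} = \frac{1}{-428 + \sqrt{-11 + 134}} = \frac{1}{-428 + \sqrt{123}}$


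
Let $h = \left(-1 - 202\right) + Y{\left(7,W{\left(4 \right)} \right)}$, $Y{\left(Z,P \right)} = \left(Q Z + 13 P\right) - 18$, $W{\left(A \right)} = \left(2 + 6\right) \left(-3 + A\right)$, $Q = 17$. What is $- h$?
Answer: $-2$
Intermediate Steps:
$W{\left(A \right)} = -24 + 8 A$ ($W{\left(A \right)} = 8 \left(-3 + A\right) = -24 + 8 A$)
$Y{\left(Z,P \right)} = -18 + 13 P + 17 Z$ ($Y{\left(Z,P \right)} = \left(17 Z + 13 P\right) - 18 = \left(13 P + 17 Z\right) - 18 = -18 + 13 P + 17 Z$)
$h = 2$ ($h = \left(-1 - 202\right) + \left(-18 + 13 \left(-24 + 8 \cdot 4\right) + 17 \cdot 7\right) = -203 + \left(-18 + 13 \left(-24 + 32\right) + 119\right) = -203 + \left(-18 + 13 \cdot 8 + 119\right) = -203 + \left(-18 + 104 + 119\right) = -203 + 205 = 2$)
$- h = \left(-1\right) 2 = -2$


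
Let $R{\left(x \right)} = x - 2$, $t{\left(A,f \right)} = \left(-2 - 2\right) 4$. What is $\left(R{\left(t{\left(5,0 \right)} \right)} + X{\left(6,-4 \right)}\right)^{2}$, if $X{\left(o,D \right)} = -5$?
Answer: $529$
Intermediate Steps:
$t{\left(A,f \right)} = -16$ ($t{\left(A,f \right)} = \left(-4\right) 4 = -16$)
$R{\left(x \right)} = -2 + x$
$\left(R{\left(t{\left(5,0 \right)} \right)} + X{\left(6,-4 \right)}\right)^{2} = \left(\left(-2 - 16\right) - 5\right)^{2} = \left(-18 - 5\right)^{2} = \left(-23\right)^{2} = 529$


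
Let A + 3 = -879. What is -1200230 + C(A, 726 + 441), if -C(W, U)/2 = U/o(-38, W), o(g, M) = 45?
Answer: -18004228/15 ≈ -1.2003e+6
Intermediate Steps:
A = -882 (A = -3 - 879 = -882)
C(W, U) = -2*U/45
-1200230 + C(A, 726 + 441) = -1200230 - 2*(726 + 441)/45 = -1200230 - 2/45*1167 = -1200230 - 778/15 = -18004228/15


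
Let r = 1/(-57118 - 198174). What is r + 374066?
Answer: 95496057271/255292 ≈ 3.7407e+5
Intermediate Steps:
r = -1/255292 (r = 1/(-255292) = -1/255292 ≈ -3.9171e-6)
r + 374066 = -1/255292 + 374066 = 95496057271/255292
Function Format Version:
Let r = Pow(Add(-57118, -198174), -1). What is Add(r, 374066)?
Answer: Rational(95496057271, 255292) ≈ 3.7407e+5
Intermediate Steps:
r = Rational(-1, 255292) (r = Pow(-255292, -1) = Rational(-1, 255292) ≈ -3.9171e-6)
Add(r, 374066) = Add(Rational(-1, 255292), 374066) = Rational(95496057271, 255292)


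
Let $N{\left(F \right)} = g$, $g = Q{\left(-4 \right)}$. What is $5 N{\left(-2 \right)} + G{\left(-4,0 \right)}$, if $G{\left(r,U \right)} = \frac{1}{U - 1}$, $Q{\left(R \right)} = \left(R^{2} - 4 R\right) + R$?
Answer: $139$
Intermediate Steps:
$Q{\left(R \right)} = R^{2} - 3 R$
$g = 28$ ($g = - 4 \left(-3 - 4\right) = \left(-4\right) \left(-7\right) = 28$)
$N{\left(F \right)} = 28$
$G{\left(r,U \right)} = \frac{1}{-1 + U}$
$5 N{\left(-2 \right)} + G{\left(-4,0 \right)} = 5 \cdot 28 + \frac{1}{-1 + 0} = 140 + \frac{1}{-1} = 140 - 1 = 139$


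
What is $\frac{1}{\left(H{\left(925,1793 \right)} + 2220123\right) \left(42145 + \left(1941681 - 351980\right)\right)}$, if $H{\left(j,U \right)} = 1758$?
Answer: $\frac{1}{3625767622326} \approx 2.758 \cdot 10^{-13}$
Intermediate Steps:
$\frac{1}{\left(H{\left(925,1793 \right)} + 2220123\right) \left(42145 + \left(1941681 - 351980\right)\right)} = \frac{1}{\left(1758 + 2220123\right) \left(42145 + \left(1941681 - 351980\right)\right)} = \frac{1}{2221881 \left(42145 + \left(1941681 - 351980\right)\right)} = \frac{1}{2221881 \left(42145 + 1589701\right)} = \frac{1}{2221881 \cdot 1631846} = \frac{1}{3625767622326}$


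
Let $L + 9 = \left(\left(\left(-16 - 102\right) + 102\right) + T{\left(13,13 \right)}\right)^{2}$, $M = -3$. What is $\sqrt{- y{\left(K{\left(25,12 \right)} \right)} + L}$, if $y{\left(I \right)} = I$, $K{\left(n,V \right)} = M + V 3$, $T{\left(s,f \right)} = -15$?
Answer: $\sqrt{919} \approx 30.315$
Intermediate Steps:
$K{\left(n,V \right)} = -3 + 3 V$ ($K{\left(n,V \right)} = -3 + V 3 = -3 + 3 V$)
$L = 952$ ($L = -9 + \left(\left(\left(-16 - 102\right) + 102\right) - 15\right)^{2} = -9 + \left(\left(-118 + 102\right) - 15\right)^{2} = -9 + \left(-16 - 15\right)^{2} = -9 + \left(-31\right)^{2} = -9 + 961 = 952$)
$\sqrt{- y{\left(K{\left(25,12 \right)} \right)} + L} = \sqrt{- (-3 + 3 \cdot 12) + 952} = \sqrt{- (-3 + 36) + 952} = \sqrt{\left(-1\right) 33 + 952} = \sqrt{-33 + 952} = \sqrt{919}$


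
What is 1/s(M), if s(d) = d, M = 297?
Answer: 1/297 ≈ 0.0033670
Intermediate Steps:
1/s(M) = 1/297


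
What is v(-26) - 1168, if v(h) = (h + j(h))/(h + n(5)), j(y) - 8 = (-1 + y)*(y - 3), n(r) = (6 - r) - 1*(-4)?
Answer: -8431/7 ≈ -1204.4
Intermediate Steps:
n(r) = 10 - r (n(r) = (6 - r) + 4 = 10 - r)
j(y) = 8 + (-1 + y)*(-3 + y) (j(y) = 8 + (-1 + y)*(y - 3) = 8 + (-1 + y)*(-3 + y))
v(h) = (11 + h² - 3*h)/(5 + h) (v(h) = (h + (11 + h² - 4*h))/(h + (10 - 1*5)) = (11 + h² - 3*h)/(h + (10 - 5)) = (11 + h² - 3*h)/(h + 5) = (11 + h² - 3*h)/(5 + h))
v(-26) - 1168 = (11 + (-26)² - 3*(-26))/(5 - 26) - 1168 = (11 + 676 + 78)/(-21) - 1168 = -1/21*765 - 1168 = -255/7 - 1168 = -8431/7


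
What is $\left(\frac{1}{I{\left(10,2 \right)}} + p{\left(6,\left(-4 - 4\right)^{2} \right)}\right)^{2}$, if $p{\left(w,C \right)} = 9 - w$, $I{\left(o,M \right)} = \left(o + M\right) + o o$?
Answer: $\frac{113569}{12544} \approx 9.0536$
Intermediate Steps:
$I{\left(o,M \right)} = M + o + o^{2}$ ($I{\left(o,M \right)} = \left(M + o\right) + o^{2} = M + o + o^{2}$)
$\left(\frac{1}{I{\left(10,2 \right)}} + p{\left(6,\left(-4 - 4\right)^{2} \right)}\right)^{2} = \left(\frac{1}{2 + 10 + 10^{2}} + \left(9 - 6\right)\right)^{2} = \left(\frac{1}{2 + 10 + 100} + \left(9 - 6\right)\right)^{2} = \left(\frac{1}{112} + 3\right)^{2} = \left(\frac{337}{112}\right)^{2} = \frac{113569}{12544}$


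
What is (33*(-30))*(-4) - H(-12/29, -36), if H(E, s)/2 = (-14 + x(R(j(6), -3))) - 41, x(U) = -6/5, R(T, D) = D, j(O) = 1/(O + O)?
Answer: 20362/5 ≈ 4072.4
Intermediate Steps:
j(O) = 1/(2*O)
x(U) = -6/5 (x(U) = -6*⅕ = -6/5)
H(E, s) = -562/5 (H(E, s) = 2*((-14 - 6/5) - 41) = 2*(-76/5 - 41) = 2*(-281/5) = -562/5)
(33*(-30))*(-4) - H(-12/29, -36) = (33*(-30))*(-4) - 1*(-562/5) = -990*(-4) + 562/5 = 3960 + 562/5 = 20362/5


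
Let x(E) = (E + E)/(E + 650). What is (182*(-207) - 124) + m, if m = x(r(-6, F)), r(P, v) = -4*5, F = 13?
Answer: -2381278/63 ≈ -37798.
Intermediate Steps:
r(P, v) = -20
x(E) = 2*E/(650 + E) (x(E) = (2*E)/(650 + E) = 2*E/(650 + E))
m = -4/63 (m = 2*(-20)/(650 - 20) = 2*(-20)/630 = 2*(-20)*(1/630) = -4/63 ≈ -0.063492)
(182*(-207) - 124) + m = (182*(-207) - 124) - 4/63 = (-37674 - 124) - 4/63 = -37798 - 4/63 = -2381278/63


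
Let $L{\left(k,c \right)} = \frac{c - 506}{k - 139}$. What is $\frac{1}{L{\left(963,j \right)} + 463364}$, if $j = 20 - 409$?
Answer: $\frac{824}{381811041} \approx 2.1581 \cdot 10^{-6}$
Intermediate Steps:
$j = -389$ ($j = 20 - 409 = -389$)
$L{\left(k,c \right)} = \frac{-506 + c}{-139 + k}$
$\frac{1}{L{\left(963,j \right)} + 463364} = \frac{1}{\frac{-506 - 389}{-139 + 963} + 463364} = \frac{1}{\frac{1}{824} \left(-895\right) + 463364} = \frac{1}{- \frac{895}{824} + 463364} = \frac{1}{\frac{381811041}{824}} = \frac{824}{381811041}$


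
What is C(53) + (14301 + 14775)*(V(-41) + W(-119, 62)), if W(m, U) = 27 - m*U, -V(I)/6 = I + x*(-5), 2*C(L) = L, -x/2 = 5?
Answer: 427475405/2 ≈ 2.1374e+8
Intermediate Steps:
x = -10 (x = -2*5 = -10)
C(L) = L/2
V(I) = -300 - 6*I (V(I) = -6*(I - 10*(-5)) = -6*(I + 50) = -6*(50 + I) = -300 - 6*I)
W(m, U) = 27 - U*m
C(53) + (14301 + 14775)*(V(-41) + W(-119, 62)) = (½)*53 + (14301 + 14775)*((-300 - 6*(-41)) + (27 - 1*62*(-119))) = 53/2 + 29076*((-300 + 246) + (27 + 7378)) = 53/2 + 29076*(-54 + 7405) = 53/2 + 29076*7351 = 53/2 + 213737676 = 427475405/2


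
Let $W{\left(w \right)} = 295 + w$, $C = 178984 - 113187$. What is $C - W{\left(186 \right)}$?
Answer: $65316$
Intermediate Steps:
$C = 65797$
$C - W{\left(186 \right)} = 65797 - \left(295 + 186\right) = 65797 - 481 = 65316$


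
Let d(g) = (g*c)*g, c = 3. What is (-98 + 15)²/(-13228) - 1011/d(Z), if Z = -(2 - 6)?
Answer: -1142015/52912 ≈ -21.583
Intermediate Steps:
Z = 4 (Z = -1*(-4) = 4)
d(g) = 3*g² (d(g) = (g*3)*g = (3*g)*g = 3*g²)
(-98 + 15)²/(-13228) - 1011/d(Z) = (-98 + 15)²/(-13228) - 1011/(3*4²) = (-83)²*(-1/13228) - 1011/(3*16) = 6889*(-1/13228) - 1011/48 = -6889/13228 - 1011*1/48 = -6889/13228 - 337/16 = -1142015/52912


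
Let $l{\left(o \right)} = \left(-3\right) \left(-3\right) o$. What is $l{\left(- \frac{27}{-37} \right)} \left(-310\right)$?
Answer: $- \frac{75330}{37} \approx -2035.9$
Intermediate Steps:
$l{\left(o \right)} = 9 o$
$l{\left(- \frac{27}{-37} \right)} \left(-310\right) = 9 \left(- \frac{27}{-37}\right) \left(-310\right) = 9 \left(\left(-27\right) \left(- \frac{1}{37}\right)\right) \left(-310\right) = 9 \cdot \frac{27}{37} \left(-310\right) = \frac{243}{37} \left(-310\right) = - \frac{75330}{37}$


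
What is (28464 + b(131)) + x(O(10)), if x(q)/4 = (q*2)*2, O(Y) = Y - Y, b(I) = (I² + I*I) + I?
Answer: 62917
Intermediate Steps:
b(I) = I + 2*I² (b(I) = (I² + I²) + I = 2*I² + I = I + 2*I²)
O(Y) = 0
x(q) = 16*q (x(q) = 4*((q*2)*2) = 4*((2*q)*2) = 4*(4*q) = 16*q)
(28464 + b(131)) + x(O(10)) = (28464 + 131*(1 + 2*131)) + 16*0 = (28464 + 131*(1 + 262)) + 0 = (28464 + 131*263) + 0 = (28464 + 34453) + 0 = 62917 + 0 = 62917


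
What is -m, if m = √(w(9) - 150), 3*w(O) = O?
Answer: -7*I*√3 ≈ -12.124*I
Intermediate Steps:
w(O) = O/3
m = 7*I*√3 (m = √((⅓)*9 - 150) = √(3 - 150) = √(-147) = 7*I*√3 ≈ 12.124*I)
-m = -7*I*√3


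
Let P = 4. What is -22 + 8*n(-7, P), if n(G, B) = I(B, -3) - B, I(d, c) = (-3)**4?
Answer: 594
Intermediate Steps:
I(d, c) = 81
n(G, B) = 81 - B
-22 + 8*n(-7, P) = -22 + 8*(81 - 1*4) = -22 + 8*(81 - 4) = -22 + 8*77 = -22 + 616 = 594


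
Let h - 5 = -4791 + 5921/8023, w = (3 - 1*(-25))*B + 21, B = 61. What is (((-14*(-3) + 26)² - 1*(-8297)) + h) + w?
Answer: 79144793/8023 ≈ 9864.7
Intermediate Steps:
w = 1729 (w = (3 - 1*(-25))*61 + 21 = (3 + 25)*61 + 21 = 28*61 + 21 = 1708 + 21 = 1729)
h = -38392157/8023 (h = 5 + (-4791 + 5921/8023) = 5 - 38432272/8023 = -38392157/8023 ≈ -4785.3)
(((-14*(-3) + 26)² - 1*(-8297)) + h) + w = (((-14*(-3) + 26)² - 1*(-8297)) - 38392157/8023) + 1729 = (((42 + 26)² + 8297) - 38392157/8023) + 1729 = ((68² + 8297) - 38392157/8023) + 1729 = ((4624 + 8297) - 38392157/8023) + 1729 = (12921 - 38392157/8023) + 1729 = 65273026/8023 + 1729 = 79144793/8023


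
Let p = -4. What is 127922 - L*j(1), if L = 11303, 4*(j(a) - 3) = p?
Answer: 105316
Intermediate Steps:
j(a) = 2 (j(a) = 3 + (¼)*(-4) = 3 - 1 = 2)
127922 - L*j(1) = 127922 - 11303*2 = 127922 - 1*22606 = 127922 - 22606 = 105316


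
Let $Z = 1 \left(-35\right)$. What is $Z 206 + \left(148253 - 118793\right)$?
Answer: $22250$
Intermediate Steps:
$Z = -35$
$Z 206 + \left(148253 - 118793\right) = \left(-35\right) 206 + \left(148253 - 118793\right) = -7210 + 29460 = 22250$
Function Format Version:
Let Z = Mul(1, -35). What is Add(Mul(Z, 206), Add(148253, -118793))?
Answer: 22250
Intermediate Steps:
Z = -35
Add(Mul(Z, 206), Add(148253, -118793)) = Add(Mul(-35, 206), Add(148253, -118793)) = Add(-7210, 29460) = 22250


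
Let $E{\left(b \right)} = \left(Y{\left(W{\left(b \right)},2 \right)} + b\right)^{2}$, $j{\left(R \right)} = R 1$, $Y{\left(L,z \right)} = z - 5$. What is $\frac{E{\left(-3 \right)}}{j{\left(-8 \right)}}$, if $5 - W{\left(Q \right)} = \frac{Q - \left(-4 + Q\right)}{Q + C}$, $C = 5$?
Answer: $- \frac{9}{2} \approx -4.5$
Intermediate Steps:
$W{\left(Q \right)} = 5 - \frac{4}{5 + Q}$ ($W{\left(Q \right)} = 5 - \frac{Q - \left(-4 + Q\right)}{Q + 5} = 5 - \frac{4}{5 + Q}$)
$Y{\left(L,z \right)} = -5 + z$ ($Y{\left(L,z \right)} = z - 5 = -5 + z$)
$j{\left(R \right)} = R$
$E{\left(b \right)} = \left(-3 + b\right)^{2}$ ($E{\left(b \right)} = \left(\left(-5 + 2\right) + b\right)^{2} = \left(-3 + b\right)^{2}$)
$\frac{E{\left(-3 \right)}}{j{\left(-8 \right)}} = \frac{\left(-3 - 3\right)^{2}}{-8} = \left(-6\right)^{2} \left(- \frac{1}{8}\right) = 36 \left(- \frac{1}{8}\right) = - \frac{9}{2}$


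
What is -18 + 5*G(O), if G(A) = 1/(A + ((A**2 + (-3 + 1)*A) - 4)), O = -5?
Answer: -463/26 ≈ -17.808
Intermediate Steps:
G(A) = 1/(-4 + A**2 - A) (G(A) = 1/(A + ((A**2 - 2*A) - 4)) = 1/(A + (-4 + A**2 - 2*A)) = 1/(-4 + A**2 - A))
-18 + 5*G(O) = -18 + 5/(-4 + (-5)**2 - 1*(-5)) = -18 + 5/(-4 + 25 + 5) = -18 + 5/26 = -463/26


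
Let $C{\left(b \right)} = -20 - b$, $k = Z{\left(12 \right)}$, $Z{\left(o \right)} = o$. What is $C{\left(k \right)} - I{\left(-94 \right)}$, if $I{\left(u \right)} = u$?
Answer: $62$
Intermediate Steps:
$k = 12$
$C{\left(k \right)} - I{\left(-94 \right)} = \left(-20 - 12\right) - -94 = \left(-20 - 12\right) + 94 = -32 + 94 = 62$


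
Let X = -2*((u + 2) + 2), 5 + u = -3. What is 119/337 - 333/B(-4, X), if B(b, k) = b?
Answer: 112697/1348 ≈ 83.603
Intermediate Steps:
u = -8 (u = -5 - 3 = -8)
X = 8 (X = -2*((-8 + 2) + 2) = -2*(-6 + 2) = -2*(-4) = 8)
119/337 - 333/B(-4, X) = 119/337 - 333/(-4) = 119*(1/337) - 333*(-¼) = 119/337 + 333/4 = 112697/1348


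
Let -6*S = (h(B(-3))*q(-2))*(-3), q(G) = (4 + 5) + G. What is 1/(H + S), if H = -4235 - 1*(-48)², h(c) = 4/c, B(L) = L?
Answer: -3/19631 ≈ -0.00015282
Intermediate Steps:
q(G) = 9 + G
H = -6539 (H = -4235 - 1*2304 = -4235 - 2304 = -6539)
S = -14/3 (S = -(4/(-3))*(9 - 2)*(-3)/6 = -(4*(-⅓))*7*(-3)/6 = -(-4/3*7)*(-3)/6 = -(-14)*(-3)/9 = -⅙*28 = -14/3 ≈ -4.6667)
1/(H + S) = 1/(-6539 - 14/3) = 1/(-19631/3) = -3/19631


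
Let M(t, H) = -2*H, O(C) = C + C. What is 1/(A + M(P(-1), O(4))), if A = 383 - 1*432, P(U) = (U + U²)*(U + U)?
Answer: -1/65 ≈ -0.015385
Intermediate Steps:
P(U) = 2*U*(U + U²) (P(U) = (U + U²)*(2*U) = 2*U*(U + U²))
O(C) = 2*C
A = -49 (A = 383 - 432 = -49)
1/(A + M(P(-1), O(4))) = 1/(-49 - 4*4) = 1/(-49 - 2*8) = 1/(-49 - 16) = 1/(-65) = -1/65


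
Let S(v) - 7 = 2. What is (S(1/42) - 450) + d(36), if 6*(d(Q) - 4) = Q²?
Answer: -221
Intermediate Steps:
S(v) = 9 (S(v) = 7 + 2 = 9)
d(Q) = 4 + Q²/6
(S(1/42) - 450) + d(36) = (9 - 450) + (4 + (⅙)*36²) = -441 + (4 + (⅙)*1296) = -441 + (4 + 216) = -441 + 220 = -221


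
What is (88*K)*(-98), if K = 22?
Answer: -189728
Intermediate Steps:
(88*K)*(-98) = (88*22)*(-98) = 1936*(-98) = -189728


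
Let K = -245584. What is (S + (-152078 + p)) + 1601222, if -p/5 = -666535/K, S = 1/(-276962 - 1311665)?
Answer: 565365735700435383/390141373168 ≈ 1.4491e+6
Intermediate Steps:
S = -1/1588627 (S = 1/(-1588627) = -1/1588627 ≈ -6.2947e-7)
p = -3332675/245584 (p = -(-3332675)/(-245584) = -(-3332675)*(-1)/245584 = -5*666535/245584 = -3332675/245584 ≈ -13.570)
(S + (-152078 + p)) + 1601222 = (-1/1588627 + (-152078 - 3332675/245584)) + 1601222 = (-1/1588627 - 37351256227/245584) + 1601222 = -59337214126375913/390141373168 + 1601222 = 565365735700435383/390141373168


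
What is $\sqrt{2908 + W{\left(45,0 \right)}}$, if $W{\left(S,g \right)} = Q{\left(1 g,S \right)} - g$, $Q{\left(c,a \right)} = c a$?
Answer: $2 \sqrt{727} \approx 53.926$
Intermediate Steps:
$Q{\left(c,a \right)} = a c$
$W{\left(S,g \right)} = - g + S g$ ($W{\left(S,g \right)} = S 1 g - g = S g - g = - g + S g$)
$\sqrt{2908 + W{\left(45,0 \right)}} = \sqrt{2908 + 0 \left(-1 + 45\right)} = \sqrt{2908 + 0 \cdot 44} = \sqrt{2908 + 0} = \sqrt{2908} = 2 \sqrt{727}$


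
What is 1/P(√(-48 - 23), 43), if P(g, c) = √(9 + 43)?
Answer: √13/26 ≈ 0.13867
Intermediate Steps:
P(g, c) = 2*√13 (P(g, c) = √52 = 2*√13)
1/P(√(-48 - 23), 43) = 1/(2*√13) = √13/26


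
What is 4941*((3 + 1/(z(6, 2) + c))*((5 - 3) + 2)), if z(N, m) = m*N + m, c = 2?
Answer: 242109/4 ≈ 60527.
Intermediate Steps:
z(N, m) = m + N*m (z(N, m) = N*m + m = m + N*m)
4941*((3 + 1/(z(6, 2) + c))*((5 - 3) + 2)) = 4941*((3 + 1/(2*(1 + 6) + 2))*((5 - 3) + 2)) = 4941*((3 + 1/(2*7 + 2))*(2 + 2)) = 4941*((3 + 1/(14 + 2))*4) = 4941*((3 + 1/16)*4) = 4941*((49/16)*4) = 4941*(49/4) = 242109/4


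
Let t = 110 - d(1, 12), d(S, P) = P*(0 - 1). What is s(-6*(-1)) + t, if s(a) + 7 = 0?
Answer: 115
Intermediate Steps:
s(a) = -7 (s(a) = -7 + 0 = -7)
d(S, P) = -P (d(S, P) = P*(-1) = -P)
t = 122 (t = 110 - (-1)*12 = 110 - 1*(-12) = 110 + 12 = 122)
s(-6*(-1)) + t = -7 + 122 = 115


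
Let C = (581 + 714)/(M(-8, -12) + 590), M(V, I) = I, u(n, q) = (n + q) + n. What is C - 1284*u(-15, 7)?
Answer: 17070791/578 ≈ 29534.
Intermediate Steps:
u(n, q) = q + 2*n
C = 1295/578 (C = (581 + 714)/(-12 + 590) = 1295/578 ≈ 2.2405)
C - 1284*u(-15, 7) = 1295/578 - 1284*(7 + 2*(-15)) = 1295/578 - 1284*(7 - 30) = 1295/578 - 1284*(-23) = 1295/578 + 29532 = 17070791/578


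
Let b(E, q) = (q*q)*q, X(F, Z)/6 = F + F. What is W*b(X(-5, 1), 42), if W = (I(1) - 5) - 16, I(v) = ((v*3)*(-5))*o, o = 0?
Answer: -1555848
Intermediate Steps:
X(F, Z) = 12*F (X(F, Z) = 6*(F + F) = 6*(2*F) = 12*F)
I(v) = 0 (I(v) = ((v*3)*(-5))*0 = ((3*v)*(-5))*0 = -15*v*0 = 0)
b(E, q) = q³ (b(E, q) = q²*q = q³)
W = -21 (W = (0 - 5) - 16 = -5 - 16 = -21)
W*b(X(-5, 1), 42) = -21*42³ = -21*74088 = -1555848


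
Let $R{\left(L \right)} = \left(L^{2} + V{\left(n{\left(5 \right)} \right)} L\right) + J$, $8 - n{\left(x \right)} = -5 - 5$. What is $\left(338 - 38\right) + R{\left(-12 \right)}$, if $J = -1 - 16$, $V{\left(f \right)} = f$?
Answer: $211$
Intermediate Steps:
$n{\left(x \right)} = 18$ ($n{\left(x \right)} = 8 - \left(-5 - 5\right) = 8 - -10 = 8 + 10 = 18$)
$J = -17$ ($J = -1 - 16 = -17$)
$R{\left(L \right)} = -17 + L^{2} + 18 L$ ($R{\left(L \right)} = \left(L^{2} + 18 L\right) - 17 = -17 + L^{2} + 18 L$)
$\left(338 - 38\right) + R{\left(-12 \right)} = \left(338 - 38\right) + \left(-17 + \left(-12\right)^{2} + 18 \left(-12\right)\right) = 300 - 89 = 211$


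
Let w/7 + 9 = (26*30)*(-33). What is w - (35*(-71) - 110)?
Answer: -177648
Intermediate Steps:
w = -180243 (w = -63 + 7*((26*30)*(-33)) = -63 + 7*(780*(-33)) = -63 + 7*(-25740) = -63 - 180180 = -180243)
w - (35*(-71) - 110) = -180243 - (35*(-71) - 110) = -180243 - (-2485 - 110) = -180243 - 1*(-2595) = -180243 + 2595 = -177648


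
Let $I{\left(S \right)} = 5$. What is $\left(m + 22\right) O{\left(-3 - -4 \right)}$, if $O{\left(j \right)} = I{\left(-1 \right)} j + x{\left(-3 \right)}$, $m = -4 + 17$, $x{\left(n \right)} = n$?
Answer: $70$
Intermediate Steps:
$m = 13$
$O{\left(j \right)} = -3 + 5 j$ ($O{\left(j \right)} = 5 j - 3 = -3 + 5 j$)
$\left(m + 22\right) O{\left(-3 - -4 \right)} = \left(13 + 22\right) \left(-3 + 5 \left(-3 - -4\right)\right) = 35 \left(-3 + 5 \left(-3 + 4\right)\right) = 35 \left(-3 + 5 \cdot 1\right) = 35 \left(-3 + 5\right) = 35 \cdot 2 = 70$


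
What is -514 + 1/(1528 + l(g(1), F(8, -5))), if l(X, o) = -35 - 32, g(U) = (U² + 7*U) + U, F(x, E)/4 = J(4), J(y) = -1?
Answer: -750953/1461 ≈ -514.00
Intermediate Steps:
F(x, E) = -4 (F(x, E) = 4*(-1) = -4)
g(U) = U² + 8*U
l(X, o) = -67
-514 + 1/(1528 + l(g(1), F(8, -5))) = -514 + 1/(1528 - 67) = -514 + 1/1461 = -750953/1461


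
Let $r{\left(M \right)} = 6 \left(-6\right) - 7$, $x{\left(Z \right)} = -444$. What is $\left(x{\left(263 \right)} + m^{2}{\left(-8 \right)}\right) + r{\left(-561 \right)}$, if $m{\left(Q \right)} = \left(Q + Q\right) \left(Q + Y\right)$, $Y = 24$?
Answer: $65049$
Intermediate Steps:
$r{\left(M \right)} = -43$ ($r{\left(M \right)} = -36 - 7 = -43$)
$m{\left(Q \right)} = 2 Q \left(24 + Q\right)$ ($m{\left(Q \right)} = \left(Q + Q\right) \left(Q + 24\right) = 2 Q \left(24 + Q\right)$)
$\left(x{\left(263 \right)} + m^{2}{\left(-8 \right)}\right) + r{\left(-561 \right)} = \left(-444 + \left(2 \left(-8\right) \left(24 - 8\right)\right)^{2}\right) - 43 = \left(-444 + \left(2 \left(-8\right) 16\right)^{2}\right) - 43 = \left(-444 + \left(-256\right)^{2}\right) - 43 = \left(-444 + 65536\right) - 43 = 65092 - 43 = 65049$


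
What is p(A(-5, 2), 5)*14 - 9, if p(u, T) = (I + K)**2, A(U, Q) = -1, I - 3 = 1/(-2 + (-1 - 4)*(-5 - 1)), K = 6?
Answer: 63505/56 ≈ 1134.0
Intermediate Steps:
I = 85/28 (I = 3 + 1/(-2 + (-1 - 4)*(-5 - 1)) = 3 + 1/(-2 - 5*(-6)) = 3 + 1/(-2 + 30) = 3 + 1/28 = 85/28 ≈ 3.0357)
p(u, T) = 64009/784 (p(u, T) = (85/28 + 6)**2 = (253/28)**2 = 64009/784)
p(A(-5, 2), 5)*14 - 9 = (64009/784)*14 - 9 = 64009/56 - 9 = 63505/56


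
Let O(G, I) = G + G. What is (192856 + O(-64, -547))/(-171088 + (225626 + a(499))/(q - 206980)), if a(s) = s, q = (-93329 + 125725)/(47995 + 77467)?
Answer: -278043250284944/246825408692599 ≈ -1.1265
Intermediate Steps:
O(G, I) = 2*G
q = 16198/62731 (q = 32396/125462 = 32396*(1/125462) = 16198/62731 ≈ 0.25821)
(192856 + O(-64, -547))/(-171088 + (225626 + a(499))/(q - 206980)) = (192856 + 2*(-64))/(-171088 + (225626 + 499)/(16198/62731 - 206980)) = (192856 - 128)/(-171088 + 226125/(-12984046182/62731)) = 192728/(-171088 + 226125*(-62731/12984046182)) = 192728/(-171088 - 1576116375/1442671798) = 192728/(-246825408692599/1442671798) = 192728*(-1442671798/246825408692599) = -278043250284944/246825408692599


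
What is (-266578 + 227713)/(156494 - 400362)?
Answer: 38865/243868 ≈ 0.15937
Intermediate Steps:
(-266578 + 227713)/(156494 - 400362) = -38865/(-243868) = -38865*(-1/243868) = 38865/243868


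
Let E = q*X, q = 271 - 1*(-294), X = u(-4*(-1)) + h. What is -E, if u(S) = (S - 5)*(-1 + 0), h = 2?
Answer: -1695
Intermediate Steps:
u(S) = 5 - S (u(S) = (-5 + S)*(-1) = 5 - S)
X = 3 (X = (5 - (-4)*(-1)) + 2 = (5 - 1*4) + 2 = (5 - 4) + 2 = 1 + 2 = 3)
q = 565 (q = 271 + 294 = 565)
E = 1695 (E = 565*3 = 1695)
-E = -1*1695 = -1695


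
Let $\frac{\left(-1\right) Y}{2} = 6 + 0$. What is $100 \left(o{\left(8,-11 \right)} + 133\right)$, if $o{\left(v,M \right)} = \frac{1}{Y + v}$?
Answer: $13275$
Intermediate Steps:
$Y = -12$ ($Y = - 2 \left(6 + 0\right) = \left(-2\right) 6 = -12$)
$o{\left(v,M \right)} = \frac{1}{-12 + v}$
$100 \left(o{\left(8,-11 \right)} + 133\right) = 100 \left(\frac{1}{-12 + 8} + 133\right) = 100 \left(\frac{1}{-4} + 133\right) = 100 \left(- \frac{1}{4} + 133\right) = 100 \cdot \frac{531}{4} = 13275$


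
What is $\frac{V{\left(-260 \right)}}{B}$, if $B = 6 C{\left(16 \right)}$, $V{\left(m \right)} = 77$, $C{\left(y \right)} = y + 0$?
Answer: $\frac{77}{96} \approx 0.80208$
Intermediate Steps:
$C{\left(y \right)} = y$
$B = 96$ ($B = 6 \cdot 16 = 96$)
$\frac{V{\left(-260 \right)}}{B} = \frac{77}{96}$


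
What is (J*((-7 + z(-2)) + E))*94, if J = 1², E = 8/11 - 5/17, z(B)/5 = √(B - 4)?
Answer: -115432/187 + 470*I*√6 ≈ -617.28 + 1151.3*I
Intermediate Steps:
z(B) = 5*√(-4 + B) (z(B) = 5*√(B - 4) = 5*√(-4 + B))
E = 81/187 (E = 8*(1/11) - 5*1/17 = 8/11 - 5/17 = 81/187 ≈ 0.43316)
J = 1
(J*((-7 + z(-2)) + E))*94 = (1*((-7 + 5*√(-4 - 2)) + 81/187))*94 = (1*((-7 + 5*√(-6)) + 81/187))*94 = (1*((-7 + 5*(I*√6)) + 81/187))*94 = (1*((-7 + 5*I*√6) + 81/187))*94 = (1*(-1228/187 + 5*I*√6))*94 = (-1228/187 + 5*I*√6)*94 = -115432/187 + 470*I*√6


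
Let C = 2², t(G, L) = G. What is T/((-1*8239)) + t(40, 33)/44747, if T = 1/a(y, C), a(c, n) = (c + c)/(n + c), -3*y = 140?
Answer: 10818648/12903468655 ≈ 0.00083843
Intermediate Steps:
y = -140/3 (y = -⅓*140 = -140/3 ≈ -46.667)
C = 4
a(c, n) = 2*c/(c + n) (a(c, n) = (2*c)/(c + n) = 2*c/(c + n))
T = 16/35 (T = 1/(2*(-140/3)/(-140/3 + 4)) = 1/(2*(-140/3)/(-128/3)) = 1/(2*(-140/3)*(-3/128)) = 1/(35/16) = 16/35 ≈ 0.45714)
T/((-1*8239)) + t(40, 33)/44747 = 16/(35*((-1*8239))) + 40/44747 = (16/35)/(-8239) + 40*(1/44747) = (16/35)*(-1/8239) + 40/44747 = -16/288365 + 40/44747 = 10818648/12903468655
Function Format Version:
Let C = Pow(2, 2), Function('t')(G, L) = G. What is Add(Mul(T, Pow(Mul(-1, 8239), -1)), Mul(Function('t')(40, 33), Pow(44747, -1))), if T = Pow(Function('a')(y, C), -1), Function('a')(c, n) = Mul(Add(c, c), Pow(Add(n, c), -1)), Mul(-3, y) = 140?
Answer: Rational(10818648, 12903468655) ≈ 0.00083843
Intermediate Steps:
y = Rational(-140, 3) (y = Mul(Rational(-1, 3), 140) = Rational(-140, 3) ≈ -46.667)
C = 4
Function('a')(c, n) = Mul(2, c, Pow(Add(c, n), -1)) (Function('a')(c, n) = Mul(Mul(2, c), Pow(Add(c, n), -1)) = Mul(2, c, Pow(Add(c, n), -1)))
T = Rational(16, 35) (T = Pow(Mul(2, Rational(-140, 3), Pow(Add(Rational(-140, 3), 4), -1)), -1) = Pow(Mul(2, Rational(-140, 3), Pow(Rational(-128, 3), -1)), -1) = Pow(Mul(2, Rational(-140, 3), Rational(-3, 128)), -1) = Pow(Rational(35, 16), -1) = Rational(16, 35) ≈ 0.45714)
Add(Mul(T, Pow(Mul(-1, 8239), -1)), Mul(Function('t')(40, 33), Pow(44747, -1))) = Add(Mul(Rational(16, 35), Pow(Mul(-1, 8239), -1)), Mul(40, Pow(44747, -1))) = Add(Mul(Rational(16, 35), Pow(-8239, -1)), Mul(40, Rational(1, 44747))) = Add(Mul(Rational(16, 35), Rational(-1, 8239)), Rational(40, 44747)) = Add(Rational(-16, 288365), Rational(40, 44747)) = Rational(10818648, 12903468655)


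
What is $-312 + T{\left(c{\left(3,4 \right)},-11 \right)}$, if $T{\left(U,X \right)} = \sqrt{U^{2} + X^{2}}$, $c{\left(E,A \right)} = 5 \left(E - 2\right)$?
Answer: $-312 + \sqrt{146} \approx -299.92$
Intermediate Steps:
$c{\left(E,A \right)} = -10 + 5 E$ ($c{\left(E,A \right)} = 5 \left(-2 + E\right) = -10 + 5 E$)
$-312 + T{\left(c{\left(3,4 \right)},-11 \right)} = -312 + \sqrt{\left(-10 + 5 \cdot 3\right)^{2} + \left(-11\right)^{2}} = -312 + \sqrt{\left(-10 + 15\right)^{2} + 121} = -312 + \sqrt{5^{2} + 121} = -312 + \sqrt{25 + 121} = -312 + \sqrt{146}$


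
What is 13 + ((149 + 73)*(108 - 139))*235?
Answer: -1617257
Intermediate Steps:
13 + ((149 + 73)*(108 - 139))*235 = 13 + (222*(-31))*235 = 13 - 6882*235 = 13 - 1617270 = -1617257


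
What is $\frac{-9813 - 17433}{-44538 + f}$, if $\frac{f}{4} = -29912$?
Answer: $\frac{13623}{82093} \approx 0.16595$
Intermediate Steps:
$f = -119648$ ($f = 4 \left(-29912\right) = -119648$)
$\frac{-9813 - 17433}{-44538 + f} = \frac{-9813 - 17433}{-44538 - 119648} = - \frac{27246}{-164186} = \left(-27246\right) \left(- \frac{1}{164186}\right) = \frac{13623}{82093}$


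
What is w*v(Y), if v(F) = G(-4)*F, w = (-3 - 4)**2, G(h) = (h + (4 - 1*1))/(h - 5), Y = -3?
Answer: -49/3 ≈ -16.333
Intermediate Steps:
G(h) = (3 + h)/(-5 + h) (G(h) = (h + (4 - 1))/(-5 + h) = (h + 3)/(-5 + h) = (3 + h)/(-5 + h))
w = 49 (w = (-7)**2 = 49)
v(F) = F/9 (v(F) = ((3 - 4)/(-5 - 4))*F = (-1/(-9))*F = (-1/9*(-1))*F = F/9)
w*v(Y) = 49*((1/9)*(-3)) = 49*(-1/3) = -49/3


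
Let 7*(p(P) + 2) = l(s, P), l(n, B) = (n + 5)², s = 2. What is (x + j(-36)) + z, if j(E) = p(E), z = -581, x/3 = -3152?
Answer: -10032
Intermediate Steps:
x = -9456 (x = 3*(-3152) = -9456)
l(n, B) = (5 + n)²
p(P) = 5 (p(P) = -2 + (5 + 2)²/7 = -2 + (⅐)*7² = -2 + (⅐)*49 = -2 + 7 = 5)
j(E) = 5
(x + j(-36)) + z = (-9456 + 5) - 581 = -9451 - 581 = -10032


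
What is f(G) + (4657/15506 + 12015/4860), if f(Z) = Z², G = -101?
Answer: 2847954551/279108 ≈ 10204.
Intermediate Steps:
f(G) + (4657/15506 + 12015/4860) = (-101)² + (4657/15506 + 12015/4860) = 10201 + (4657*(1/15506) + 12015*(1/4860)) = 10201 + (4657/15506 + 89/36) = 10201 + 773843/279108 = 2847954551/279108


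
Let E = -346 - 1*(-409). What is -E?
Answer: -63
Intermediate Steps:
E = 63 (E = -346 + 409 = 63)
-E = -1*63 = -63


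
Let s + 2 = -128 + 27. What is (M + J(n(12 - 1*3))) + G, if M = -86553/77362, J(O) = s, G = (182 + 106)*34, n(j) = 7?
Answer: 749473865/77362 ≈ 9687.9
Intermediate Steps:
s = -103 (s = -2 + (-128 + 27) = -2 - 101 = -103)
G = 9792 (G = 288*34 = 9792)
J(O) = -103
M = -86553/77362 (M = -86553*1/77362 = -86553/77362 ≈ -1.1188)
(M + J(n(12 - 1*3))) + G = (-86553/77362 - 103) + 9792 = -8054839/77362 + 9792 = 749473865/77362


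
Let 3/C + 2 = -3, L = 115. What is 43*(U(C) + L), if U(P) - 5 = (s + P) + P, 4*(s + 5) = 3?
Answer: 98513/20 ≈ 4925.6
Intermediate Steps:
s = -17/4 (s = -5 + (¼)*3 = -5 + ¾ = -17/4 ≈ -4.2500)
C = -⅗ (C = 3/(-2 - 3) = 3/(-5) = 3*(-⅕) = -⅗ ≈ -0.60000)
U(P) = ¾ + 2*P (U(P) = 5 + ((-17/4 + P) + P) = 5 + (-17/4 + 2*P) = ¾ + 2*P)
43*(U(C) + L) = 43*((¾ + 2*(-⅗)) + 115) = 43*((¾ - 6/5) + 115) = 43*(-9/20 + 115) = 43*(2291/20) = 98513/20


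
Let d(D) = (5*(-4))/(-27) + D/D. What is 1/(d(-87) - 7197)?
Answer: -27/194272 ≈ -0.00013898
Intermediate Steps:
d(D) = 47/27 (d(D) = -20*(-1/27) + 1 = 20/27 + 1 = 47/27)
1/(d(-87) - 7197) = 1/(47/27 - 7197) = 1/(-194272/27) = -27/194272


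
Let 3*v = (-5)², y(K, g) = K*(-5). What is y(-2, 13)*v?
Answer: 250/3 ≈ 83.333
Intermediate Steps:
y(K, g) = -5*K
v = 25/3 (v = (⅓)*(-5)² = (⅓)*25 = 25/3 ≈ 8.3333)
y(-2, 13)*v = -5*(-2)*(25/3) = 10*(25/3) = 250/3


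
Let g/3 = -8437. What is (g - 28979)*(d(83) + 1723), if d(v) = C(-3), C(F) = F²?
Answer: -94030280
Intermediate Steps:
g = -25311 (g = 3*(-8437) = -25311)
d(v) = 9 (d(v) = (-3)² = 9)
(g - 28979)*(d(83) + 1723) = (-25311 - 28979)*(9 + 1723) = -54290*1732 = -94030280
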